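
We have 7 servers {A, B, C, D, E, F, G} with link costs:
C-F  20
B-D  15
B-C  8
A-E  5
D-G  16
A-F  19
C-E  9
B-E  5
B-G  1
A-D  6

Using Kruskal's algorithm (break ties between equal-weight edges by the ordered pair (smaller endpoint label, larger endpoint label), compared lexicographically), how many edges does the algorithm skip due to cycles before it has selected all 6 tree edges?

3

Sort edges by weight, then run Kruskal:
B-G (1): add — endpoints in different components.
A-E (5): add — endpoints in different components.
B-E (5): add — endpoints in different components.
A-D (6): add — endpoints in different components.
B-C (8): add — endpoints in different components.
C-E (9): skip — C and E already connected.
B-D (15): skip — B and D already connected.
D-G (16): skip — D and G already connected.
A-F (19): add — endpoints in different components.
Edges rejected before the tree was complete: 3.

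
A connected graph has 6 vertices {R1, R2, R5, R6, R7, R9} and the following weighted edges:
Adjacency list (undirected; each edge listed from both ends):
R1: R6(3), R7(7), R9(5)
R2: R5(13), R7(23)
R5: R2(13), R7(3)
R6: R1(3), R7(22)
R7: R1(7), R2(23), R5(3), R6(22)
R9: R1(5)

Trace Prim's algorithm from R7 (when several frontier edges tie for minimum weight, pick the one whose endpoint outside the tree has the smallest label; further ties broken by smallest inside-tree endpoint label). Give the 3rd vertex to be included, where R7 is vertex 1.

Prim's algorithm from R7:
Step 1: cheapest edge leaving the tree is R5—R7 (3); add R5.
Step 2: cheapest edge leaving the tree is R1—R7 (7); add R1.
Step 3: cheapest edge leaving the tree is R1—R6 (3); add R6.
Step 4: cheapest edge leaving the tree is R1—R9 (5); add R9.
Step 5: cheapest edge leaving the tree is R2—R5 (13); add R2.
Vertex order: R7, R5, R1, R6, R9, R2. The 3rd vertex is R1.

R1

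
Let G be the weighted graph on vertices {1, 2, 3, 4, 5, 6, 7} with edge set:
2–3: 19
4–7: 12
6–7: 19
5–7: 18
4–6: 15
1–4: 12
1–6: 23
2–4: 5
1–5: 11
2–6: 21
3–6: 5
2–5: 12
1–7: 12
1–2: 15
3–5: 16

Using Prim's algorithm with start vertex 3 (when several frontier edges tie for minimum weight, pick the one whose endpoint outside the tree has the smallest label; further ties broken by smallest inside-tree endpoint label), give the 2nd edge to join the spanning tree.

4-6

Prim's algorithm from 3:
Step 1: cheapest edge leaving the tree is 3–6 (5); add 6.
Step 2: cheapest edge leaving the tree is 4–6 (15); add 4.
Step 3: cheapest edge leaving the tree is 2–4 (5); add 2.
Step 4: cheapest edge leaving the tree is 1–4 (12); add 1.
Step 5: cheapest edge leaving the tree is 1–5 (11); add 5.
Step 6: cheapest edge leaving the tree is 1–7 (12); add 7.
The 2nd edge added is 4–6.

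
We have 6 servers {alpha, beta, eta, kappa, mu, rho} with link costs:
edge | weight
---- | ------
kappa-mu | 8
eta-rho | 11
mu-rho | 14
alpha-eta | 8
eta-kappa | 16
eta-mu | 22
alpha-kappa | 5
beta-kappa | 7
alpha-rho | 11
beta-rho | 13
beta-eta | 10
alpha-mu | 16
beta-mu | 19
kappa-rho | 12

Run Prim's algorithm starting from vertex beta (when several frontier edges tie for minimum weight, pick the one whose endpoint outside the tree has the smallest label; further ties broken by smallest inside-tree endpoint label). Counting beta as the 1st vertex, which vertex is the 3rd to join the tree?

Prim's algorithm from beta:
Step 1: cheapest edge leaving the tree is beta-kappa (7); add kappa.
Step 2: cheapest edge leaving the tree is alpha-kappa (5); add alpha.
Step 3: cheapest edge leaving the tree is alpha-eta (8); add eta.
Step 4: cheapest edge leaving the tree is kappa-mu (8); add mu.
Step 5: cheapest edge leaving the tree is alpha-rho (11); add rho.
Vertex order: beta, kappa, alpha, eta, mu, rho. The 3rd vertex is alpha.

alpha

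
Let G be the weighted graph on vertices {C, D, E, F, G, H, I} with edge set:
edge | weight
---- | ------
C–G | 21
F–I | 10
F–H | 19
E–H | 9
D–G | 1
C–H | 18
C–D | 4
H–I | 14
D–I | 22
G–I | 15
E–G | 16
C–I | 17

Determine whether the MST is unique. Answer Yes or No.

Sort edges by weight, then run Kruskal:
D–G (1): add — endpoints in different components.
C–D (4): add — endpoints in different components.
E–H (9): add — endpoints in different components.
F–I (10): add — endpoints in different components.
H–I (14): add — endpoints in different components.
G–I (15): add — endpoints in different components.
Every non-tree edge has weight strictly greater than the heaviest edge on the tree path between its endpoints, so the MST is unique.

Yes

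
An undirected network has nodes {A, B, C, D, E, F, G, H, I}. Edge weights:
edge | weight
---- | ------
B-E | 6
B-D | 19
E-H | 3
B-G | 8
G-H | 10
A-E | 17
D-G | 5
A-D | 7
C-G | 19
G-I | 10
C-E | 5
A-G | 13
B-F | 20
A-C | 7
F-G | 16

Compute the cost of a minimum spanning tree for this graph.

Grow the tree from D using Prim:
Step 1: cheapest edge leaving the tree is D-G (5); add G.
Step 2: cheapest edge leaving the tree is A-D (7); add A.
Step 3: cheapest edge leaving the tree is A-C (7); add C.
Step 4: cheapest edge leaving the tree is C-E (5); add E.
Step 5: cheapest edge leaving the tree is E-H (3); add H.
Step 6: cheapest edge leaving the tree is B-E (6); add B.
Step 7: cheapest edge leaving the tree is G-I (10); add I.
Step 8: cheapest edge leaving the tree is F-G (16); add F.
MST edges: D-G, A-D, A-C, C-E, E-H, B-E, G-I, F-G; total weight 5+7+7+5+3+6+10+16 = 59.

59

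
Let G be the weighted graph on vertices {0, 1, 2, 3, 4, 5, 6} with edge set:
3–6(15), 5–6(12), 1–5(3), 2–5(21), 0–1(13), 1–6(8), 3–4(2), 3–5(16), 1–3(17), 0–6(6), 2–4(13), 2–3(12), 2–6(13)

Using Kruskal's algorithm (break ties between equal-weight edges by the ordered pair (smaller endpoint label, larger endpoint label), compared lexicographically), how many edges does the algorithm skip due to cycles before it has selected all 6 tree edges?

3

Kruskal: consider edges lightest-first.
3–4 (2): add. Components now {0} {1} {2} {3,4} {5} {6}
1–5 (3): add. Components now {0} {1,5} {2} {3,4} {6}
0–6 (6): add. Components now {0,6} {1,5} {2} {3,4}
1–6 (8): add. Components now {0,1,5,6} {2} {3,4}
2–3 (12): add. Components now {0,1,5,6} {2,3,4}
5–6 (12): skip — 5 and 6 already connected.
0–1 (13): skip — 0 and 1 already connected.
2–4 (13): skip — 2 and 4 already connected.
2–6 (13): add. Components now {0,1,2,3,4,5,6}
Edges rejected before the tree was complete: 3.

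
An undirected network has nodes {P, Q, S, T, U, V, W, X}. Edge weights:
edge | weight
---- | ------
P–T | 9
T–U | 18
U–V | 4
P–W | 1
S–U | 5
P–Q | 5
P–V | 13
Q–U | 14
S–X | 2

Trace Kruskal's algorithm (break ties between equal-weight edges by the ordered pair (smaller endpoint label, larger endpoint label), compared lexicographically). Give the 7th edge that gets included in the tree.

Kruskal's algorithm — process edges by increasing weight (ties by edge label):
P–W (1): add — endpoints in different components.
S–X (2): add — endpoints in different components.
U–V (4): add — endpoints in different components.
P–Q (5): add — endpoints in different components.
S–U (5): add — endpoints in different components.
P–T (9): add — endpoints in different components.
P–V (13): add — endpoints in different components.
The 7th edge added is P–V.

P-V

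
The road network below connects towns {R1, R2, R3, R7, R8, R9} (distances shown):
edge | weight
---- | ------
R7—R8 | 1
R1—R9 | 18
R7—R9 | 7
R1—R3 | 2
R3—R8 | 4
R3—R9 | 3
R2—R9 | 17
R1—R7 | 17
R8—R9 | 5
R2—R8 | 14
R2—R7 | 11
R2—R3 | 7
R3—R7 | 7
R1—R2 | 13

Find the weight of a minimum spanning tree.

Kruskal's algorithm — process edges by increasing weight (ties by edge label):
R7—R8 (1): add — endpoints in different components.
R1—R3 (2): add — endpoints in different components.
R3—R9 (3): add — endpoints in different components.
R3—R8 (4): add — endpoints in different components.
R8—R9 (5): skip — R8 and R9 already connected.
R2—R3 (7): add — endpoints in different components.
MST edges: R7—R8, R1—R3, R3—R9, R3—R8, R2—R3; total weight 1+2+3+4+7 = 17.

17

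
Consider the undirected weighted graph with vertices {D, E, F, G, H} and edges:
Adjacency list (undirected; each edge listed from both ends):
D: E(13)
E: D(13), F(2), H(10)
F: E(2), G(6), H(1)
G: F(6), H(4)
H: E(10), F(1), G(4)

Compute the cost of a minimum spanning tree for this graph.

Kruskal: consider edges lightest-first.
F–H (1): add — endpoints in different components.
E–F (2): add — endpoints in different components.
G–H (4): add — endpoints in different components.
F–G (6): skip — F and G already connected.
E–H (10): skip — E and H already connected.
D–E (13): add — endpoints in different components.
MST edges: F–H, E–F, G–H, D–E; total weight 1+2+4+13 = 20.

20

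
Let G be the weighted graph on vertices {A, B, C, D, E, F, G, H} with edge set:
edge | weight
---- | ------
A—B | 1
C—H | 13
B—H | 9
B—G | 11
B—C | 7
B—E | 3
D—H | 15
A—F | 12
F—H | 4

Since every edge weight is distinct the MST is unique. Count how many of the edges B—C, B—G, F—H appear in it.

3

Sort edges by weight, then run Kruskal:
A—B (1): add — endpoints in different components.
B—E (3): add — endpoints in different components.
F—H (4): add — endpoints in different components.
B—C (7): add — endpoints in different components.
B—H (9): add — endpoints in different components.
B—G (11): add — endpoints in different components.
A—F (12): skip — A and F already connected.
C—H (13): skip — C and H already connected.
D—H (15): add — endpoints in different components.
MST edge set: {A—B, B—E, F—H, B—C, B—H, B—G, D—H}.
Of the listed edges, {B—C, B—G, F—H} are in the MST → 3.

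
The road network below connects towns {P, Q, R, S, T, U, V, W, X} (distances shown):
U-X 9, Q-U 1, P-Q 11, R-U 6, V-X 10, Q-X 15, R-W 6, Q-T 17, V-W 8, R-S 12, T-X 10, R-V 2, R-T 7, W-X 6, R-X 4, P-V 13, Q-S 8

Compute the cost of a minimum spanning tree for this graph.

45

Kruskal: consider edges lightest-first.
Q-U (1): add — endpoints in different components.
R-V (2): add — endpoints in different components.
R-X (4): add — endpoints in different components.
R-U (6): add — endpoints in different components.
R-W (6): add — endpoints in different components.
W-X (6): skip — X and W already connected.
R-T (7): add — endpoints in different components.
Q-S (8): add — endpoints in different components.
V-W (8): skip — W and V already connected.
U-X (9): skip — X and U already connected.
T-X (10): skip — T and X already connected.
V-X (10): skip — X and V already connected.
P-Q (11): add — endpoints in different components.
MST edges: Q-U, R-V, R-X, R-U, R-W, R-T, Q-S, P-Q; total weight 1+2+4+6+6+7+8+11 = 45.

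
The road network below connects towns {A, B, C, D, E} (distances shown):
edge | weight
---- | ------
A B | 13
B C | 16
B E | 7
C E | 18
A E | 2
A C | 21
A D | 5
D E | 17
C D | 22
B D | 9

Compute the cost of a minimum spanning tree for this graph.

Kruskal: consider edges lightest-first.
A E (2): add. Components now {A,E} {B} {C} {D}
A D (5): add. Components now {A,D,E} {B} {C}
B E (7): add. Components now {A,B,D,E} {C}
B D (9): skip — B and D already connected.
A B (13): skip — A and B already connected.
B C (16): add. Components now {A,B,C,D,E}
MST edges: A E, A D, B E, B C; total weight 2+5+7+16 = 30.

30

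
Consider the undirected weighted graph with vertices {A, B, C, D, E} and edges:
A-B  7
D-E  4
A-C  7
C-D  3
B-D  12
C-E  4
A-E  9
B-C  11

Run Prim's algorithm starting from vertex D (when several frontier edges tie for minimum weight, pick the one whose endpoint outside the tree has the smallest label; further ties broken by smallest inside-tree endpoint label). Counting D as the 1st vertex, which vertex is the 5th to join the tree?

B

Prim's algorithm from D:
Step 1: cheapest edge leaving the tree is C-D (3); add C.
Step 2: cheapest edge leaving the tree is C-E (4); add E.
Step 3: cheapest edge leaving the tree is A-C (7); add A.
Step 4: cheapest edge leaving the tree is A-B (7); add B.
Vertex order: D, C, E, A, B. The 5th vertex is B.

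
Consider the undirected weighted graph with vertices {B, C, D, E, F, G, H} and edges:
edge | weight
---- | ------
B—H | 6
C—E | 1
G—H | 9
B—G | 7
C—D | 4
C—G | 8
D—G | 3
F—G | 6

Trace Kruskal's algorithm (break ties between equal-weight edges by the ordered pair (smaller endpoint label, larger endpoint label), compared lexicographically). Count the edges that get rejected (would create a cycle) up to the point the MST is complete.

Kruskal: consider edges lightest-first.
C—E (1): add — endpoints in different components.
D—G (3): add — endpoints in different components.
C—D (4): add — endpoints in different components.
B—H (6): add — endpoints in different components.
F—G (6): add — endpoints in different components.
B—G (7): add — endpoints in different components.
Edges rejected before the tree was complete: 0.

0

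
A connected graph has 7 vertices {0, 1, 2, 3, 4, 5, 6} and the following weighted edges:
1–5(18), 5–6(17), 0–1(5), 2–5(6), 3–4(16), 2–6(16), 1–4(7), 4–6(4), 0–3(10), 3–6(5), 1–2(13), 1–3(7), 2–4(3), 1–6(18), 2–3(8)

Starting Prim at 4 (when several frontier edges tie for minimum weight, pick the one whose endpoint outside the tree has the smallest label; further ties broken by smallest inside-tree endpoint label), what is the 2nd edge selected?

Prim's algorithm from 4:
Step 1: cheapest edge leaving the tree is 2–4 (3); add 2.
Step 2: cheapest edge leaving the tree is 4–6 (4); add 6.
Step 3: cheapest edge leaving the tree is 3–6 (5); add 3.
Step 4: cheapest edge leaving the tree is 2–5 (6); add 5.
Step 5: cheapest edge leaving the tree is 1–3 (7); add 1.
Step 6: cheapest edge leaving the tree is 0–1 (5); add 0.
The 2nd edge added is 4–6.

4-6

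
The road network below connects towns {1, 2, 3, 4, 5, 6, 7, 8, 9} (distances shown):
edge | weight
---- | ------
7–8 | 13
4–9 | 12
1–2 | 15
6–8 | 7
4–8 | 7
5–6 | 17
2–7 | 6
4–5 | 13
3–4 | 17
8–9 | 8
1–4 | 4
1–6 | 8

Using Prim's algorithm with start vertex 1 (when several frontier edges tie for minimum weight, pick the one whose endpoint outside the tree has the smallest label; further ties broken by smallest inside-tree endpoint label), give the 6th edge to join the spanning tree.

Prim, starting at 1.
Step 1: cheapest edge leaving the tree is 1–4 (4); add 4.
Step 2: cheapest edge leaving the tree is 4–8 (7); add 8.
Step 3: cheapest edge leaving the tree is 6–8 (7); add 6.
Step 4: cheapest edge leaving the tree is 8–9 (8); add 9.
Step 5: cheapest edge leaving the tree is 4–5 (13); add 5.
Step 6: cheapest edge leaving the tree is 7–8 (13); add 7.
Step 7: cheapest edge leaving the tree is 2–7 (6); add 2.
Step 8: cheapest edge leaving the tree is 3–4 (17); add 3.
The 6th edge added is 7–8.

7-8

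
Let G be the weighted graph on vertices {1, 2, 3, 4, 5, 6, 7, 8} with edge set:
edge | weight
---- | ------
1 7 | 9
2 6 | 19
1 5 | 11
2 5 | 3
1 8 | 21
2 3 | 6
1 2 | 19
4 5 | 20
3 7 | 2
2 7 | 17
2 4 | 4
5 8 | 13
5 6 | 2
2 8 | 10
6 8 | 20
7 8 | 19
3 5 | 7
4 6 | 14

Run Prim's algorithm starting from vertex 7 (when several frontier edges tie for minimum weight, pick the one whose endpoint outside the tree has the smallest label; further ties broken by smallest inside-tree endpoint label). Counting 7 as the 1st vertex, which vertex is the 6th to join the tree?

Grow the tree from 7 using Prim:
Step 1: cheapest edge leaving the tree is 3 7 (2); add 3.
Step 2: cheapest edge leaving the tree is 2 3 (6); add 2.
Step 3: cheapest edge leaving the tree is 2 5 (3); add 5.
Step 4: cheapest edge leaving the tree is 5 6 (2); add 6.
Step 5: cheapest edge leaving the tree is 2 4 (4); add 4.
Step 6: cheapest edge leaving the tree is 1 7 (9); add 1.
Step 7: cheapest edge leaving the tree is 2 8 (10); add 8.
Vertex order: 7, 3, 2, 5, 6, 4, 1, 8. The 6th vertex is 4.

4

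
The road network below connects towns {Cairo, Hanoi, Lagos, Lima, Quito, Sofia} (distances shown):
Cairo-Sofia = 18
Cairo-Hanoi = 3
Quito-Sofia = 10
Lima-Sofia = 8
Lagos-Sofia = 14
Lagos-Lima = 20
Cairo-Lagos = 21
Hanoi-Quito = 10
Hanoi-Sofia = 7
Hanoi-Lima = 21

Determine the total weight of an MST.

Kruskal: consider edges lightest-first.
Cairo-Hanoi (3): add — endpoints in different components.
Hanoi-Sofia (7): add — endpoints in different components.
Lima-Sofia (8): add — endpoints in different components.
Hanoi-Quito (10): add — endpoints in different components.
Quito-Sofia (10): skip — Quito and Sofia already connected.
Lagos-Sofia (14): add — endpoints in different components.
MST edges: Cairo-Hanoi, Hanoi-Sofia, Lima-Sofia, Hanoi-Quito, Lagos-Sofia; total weight 3+7+8+10+14 = 42.

42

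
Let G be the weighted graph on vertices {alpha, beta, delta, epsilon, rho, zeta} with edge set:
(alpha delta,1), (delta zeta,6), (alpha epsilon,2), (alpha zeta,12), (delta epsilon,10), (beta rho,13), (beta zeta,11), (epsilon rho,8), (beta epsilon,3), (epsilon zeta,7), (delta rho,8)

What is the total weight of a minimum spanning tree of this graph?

Kruskal's algorithm — process edges by increasing weight (ties by edge label):
alpha delta (1): add. Components now {alpha,delta} {zeta} {beta} {rho} {epsilon}
alpha epsilon (2): add. Components now {alpha,delta,epsilon} {zeta} {beta} {rho}
beta epsilon (3): add. Components now {alpha,beta,delta,epsilon} {zeta} {rho}
delta zeta (6): add. Components now {alpha,beta,delta,epsilon,zeta} {rho}
epsilon zeta (7): skip — zeta and epsilon already connected.
delta rho (8): add. Components now {alpha,beta,delta,epsilon,rho,zeta}
MST edges: alpha delta, alpha epsilon, beta epsilon, delta zeta, delta rho; total weight 1+2+3+6+8 = 20.

20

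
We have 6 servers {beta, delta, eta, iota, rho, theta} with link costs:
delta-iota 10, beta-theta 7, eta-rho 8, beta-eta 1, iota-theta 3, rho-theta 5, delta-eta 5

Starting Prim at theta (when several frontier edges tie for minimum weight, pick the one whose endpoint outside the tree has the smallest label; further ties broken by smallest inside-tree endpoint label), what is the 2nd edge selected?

rho-theta

Grow the tree from theta using Prim:
Step 1: frontier [iota-theta 3, rho-theta 5, beta-theta 7] → take iota-theta (3); add iota.
Step 2: frontier [delta-iota 10, rho-theta 5, beta-theta 7] → take rho-theta (5); add rho.
Step 3: frontier [delta-iota 10, eta-rho 8, beta-theta 7] → take beta-theta (7); add beta.
Step 4: frontier [beta-eta 1, delta-iota 10, eta-rho 8] → take beta-eta (1); add eta.
Step 5: frontier [delta-eta 5, delta-iota 10] → take delta-eta (5); add delta.
The 2nd edge added is rho-theta.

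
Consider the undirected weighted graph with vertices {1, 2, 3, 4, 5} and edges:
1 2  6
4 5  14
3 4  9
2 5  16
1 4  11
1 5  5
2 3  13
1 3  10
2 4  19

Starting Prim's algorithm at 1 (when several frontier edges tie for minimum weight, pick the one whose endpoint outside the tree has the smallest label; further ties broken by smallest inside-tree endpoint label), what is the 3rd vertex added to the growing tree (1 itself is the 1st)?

Grow the tree from 1 using Prim:
Step 1: cheapest edge leaving the tree is 1 5 (5); add 5.
Step 2: cheapest edge leaving the tree is 1 2 (6); add 2.
Step 3: cheapest edge leaving the tree is 1 3 (10); add 3.
Step 4: cheapest edge leaving the tree is 3 4 (9); add 4.
Vertex order: 1, 5, 2, 3, 4. The 3rd vertex is 2.

2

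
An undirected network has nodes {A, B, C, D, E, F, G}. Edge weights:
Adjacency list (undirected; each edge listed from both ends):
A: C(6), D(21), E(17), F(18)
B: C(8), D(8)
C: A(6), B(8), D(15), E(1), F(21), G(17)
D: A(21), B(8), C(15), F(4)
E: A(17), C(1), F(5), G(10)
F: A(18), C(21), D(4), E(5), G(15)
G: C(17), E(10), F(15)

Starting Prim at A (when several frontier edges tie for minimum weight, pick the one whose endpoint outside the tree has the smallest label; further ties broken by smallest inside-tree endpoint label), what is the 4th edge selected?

Grow the tree from A using Prim:
Step 1: frontier [A-C 6, A-E 17, A-F 18, A-D 21] → take A-C (6); add C.
Step 2: frontier [A-E 17, A-F 18, A-D 21, C-E 1, B-C 8, C-D 15, C-G 17, C-F 21] → take C-E (1); add E.
Step 3: frontier [A-F 18, A-D 21, B-C 8, C-D 15, C-G 17, C-F 21, E-F 5, E-G 10] → take E-F (5); add F.
Step 4: frontier [A-D 21, B-C 8, C-D 15, C-G 17, E-G 10, D-F 4, F-G 15] → take D-F (4); add D.
Step 5: frontier [B-C 8, C-G 17, B-D 8, E-G 10, F-G 15] → take B-C (8); add B.
Step 6: frontier [C-G 17, E-G 10, F-G 15] → take E-G (10); add G.
The 4th edge added is D-F.

D-F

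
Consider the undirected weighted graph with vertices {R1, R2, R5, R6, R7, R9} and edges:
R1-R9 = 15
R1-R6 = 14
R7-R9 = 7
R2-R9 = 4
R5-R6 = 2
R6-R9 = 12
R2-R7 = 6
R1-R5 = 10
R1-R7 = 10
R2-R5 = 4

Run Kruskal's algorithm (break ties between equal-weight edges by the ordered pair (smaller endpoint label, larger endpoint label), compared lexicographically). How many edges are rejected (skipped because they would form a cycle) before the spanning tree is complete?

1

Kruskal's algorithm — process edges by increasing weight (ties by edge label):
R5-R6 (2): add. Components now {R7} {R5,R6} {R1} {R9} {R2}
R2-R5 (4): add. Components now {R7} {R2,R5,R6} {R1} {R9}
R2-R9 (4): add. Components now {R7} {R2,R5,R6,R9} {R1}
R2-R7 (6): add. Components now {R2,R5,R6,R7,R9} {R1}
R7-R9 (7): skip — R7 and R9 already connected.
R1-R5 (10): add. Components now {R1,R2,R5,R6,R7,R9}
Edges rejected before the tree was complete: 1.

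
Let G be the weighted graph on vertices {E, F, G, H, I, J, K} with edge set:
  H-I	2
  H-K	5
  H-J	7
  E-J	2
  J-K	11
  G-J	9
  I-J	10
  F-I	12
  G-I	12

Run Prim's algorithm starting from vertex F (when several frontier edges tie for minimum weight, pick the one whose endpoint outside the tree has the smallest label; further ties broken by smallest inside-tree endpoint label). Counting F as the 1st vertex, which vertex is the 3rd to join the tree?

H

Grow the tree from F using Prim:
Step 1: cheapest edge leaving the tree is F-I (12); add I.
Step 2: cheapest edge leaving the tree is H-I (2); add H.
Step 3: cheapest edge leaving the tree is H-K (5); add K.
Step 4: cheapest edge leaving the tree is H-J (7); add J.
Step 5: cheapest edge leaving the tree is E-J (2); add E.
Step 6: cheapest edge leaving the tree is G-J (9); add G.
Vertex order: F, I, H, K, J, E, G. The 3rd vertex is H.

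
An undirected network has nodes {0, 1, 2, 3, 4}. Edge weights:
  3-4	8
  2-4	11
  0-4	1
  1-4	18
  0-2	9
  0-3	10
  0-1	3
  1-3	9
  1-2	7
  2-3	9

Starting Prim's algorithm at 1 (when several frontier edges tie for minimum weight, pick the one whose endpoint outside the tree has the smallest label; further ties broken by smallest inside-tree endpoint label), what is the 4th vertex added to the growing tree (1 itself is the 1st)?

Prim's algorithm from 1:
Step 1: frontier [0-1 3, 1-2 7, 1-3 9, 1-4 18] → take 0-1 (3); add 0.
Step 2: frontier [0-4 1, 0-2 9, 0-3 10, 1-2 7, 1-3 9, 1-4 18] → take 0-4 (1); add 4.
Step 3: frontier [0-2 9, 0-3 10, 1-2 7, 1-3 9, 3-4 8, 2-4 11] → take 1-2 (7); add 2.
Step 4: frontier [0-3 10, 1-3 9, 2-3 9, 3-4 8] → take 3-4 (8); add 3.
Vertex order: 1, 0, 4, 2, 3. The 4th vertex is 2.

2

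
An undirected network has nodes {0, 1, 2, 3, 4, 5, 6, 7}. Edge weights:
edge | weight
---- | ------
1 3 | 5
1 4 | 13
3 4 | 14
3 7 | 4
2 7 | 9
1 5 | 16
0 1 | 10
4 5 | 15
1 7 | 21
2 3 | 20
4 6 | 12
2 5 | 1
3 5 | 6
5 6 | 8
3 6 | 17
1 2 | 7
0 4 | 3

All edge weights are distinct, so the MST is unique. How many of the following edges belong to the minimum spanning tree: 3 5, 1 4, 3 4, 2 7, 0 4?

2

Kruskal: consider edges lightest-first.
2 5 (1): add — endpoints in different components.
0 4 (3): add — endpoints in different components.
3 7 (4): add — endpoints in different components.
1 3 (5): add — endpoints in different components.
3 5 (6): add — endpoints in different components.
1 2 (7): skip — 1 and 2 already connected.
5 6 (8): add — endpoints in different components.
2 7 (9): skip — 2 and 7 already connected.
0 1 (10): add — endpoints in different components.
MST edge set: {2 5, 0 4, 3 7, 1 3, 3 5, 5 6, 0 1}.
Of the listed edges, {3 5, 0 4} are in the MST → 2.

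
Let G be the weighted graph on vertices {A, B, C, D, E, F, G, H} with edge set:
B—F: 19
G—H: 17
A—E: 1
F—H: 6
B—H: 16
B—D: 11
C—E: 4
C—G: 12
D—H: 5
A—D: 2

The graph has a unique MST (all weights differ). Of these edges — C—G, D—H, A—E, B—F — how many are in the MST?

3

Kruskal's algorithm — process edges by increasing weight (ties by edge label):
A—E (1): add — endpoints in different components.
A—D (2): add — endpoints in different components.
C—E (4): add — endpoints in different components.
D—H (5): add — endpoints in different components.
F—H (6): add — endpoints in different components.
B—D (11): add — endpoints in different components.
C—G (12): add — endpoints in different components.
MST edge set: {A—E, A—D, C—E, D—H, F—H, B—D, C—G}.
Of the listed edges, {C—G, D—H, A—E} are in the MST → 3.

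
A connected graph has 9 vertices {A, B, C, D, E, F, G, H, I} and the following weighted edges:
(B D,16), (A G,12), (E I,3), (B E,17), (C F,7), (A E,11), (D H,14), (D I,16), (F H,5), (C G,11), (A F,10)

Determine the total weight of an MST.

Kruskal's algorithm — process edges by increasing weight (ties by edge label):
E I (3): add — endpoints in different components.
F H (5): add — endpoints in different components.
C F (7): add — endpoints in different components.
A F (10): add — endpoints in different components.
A E (11): add — endpoints in different components.
C G (11): add — endpoints in different components.
A G (12): skip — A and G already connected.
D H (14): add — endpoints in different components.
B D (16): add — endpoints in different components.
MST edges: E I, F H, C F, A F, A E, C G, D H, B D; total weight 3+5+7+10+11+11+14+16 = 77.

77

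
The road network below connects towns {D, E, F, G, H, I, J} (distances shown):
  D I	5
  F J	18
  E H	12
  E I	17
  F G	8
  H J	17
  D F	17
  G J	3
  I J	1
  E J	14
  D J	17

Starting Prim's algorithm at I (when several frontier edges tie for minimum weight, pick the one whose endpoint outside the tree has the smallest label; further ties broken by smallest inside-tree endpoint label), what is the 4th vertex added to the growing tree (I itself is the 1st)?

D

Grow the tree from I using Prim:
Step 1: cheapest edge leaving the tree is I J (1); add J.
Step 2: cheapest edge leaving the tree is G J (3); add G.
Step 3: cheapest edge leaving the tree is D I (5); add D.
Step 4: cheapest edge leaving the tree is F G (8); add F.
Step 5: cheapest edge leaving the tree is E J (14); add E.
Step 6: cheapest edge leaving the tree is E H (12); add H.
Vertex order: I, J, G, D, F, E, H. The 4th vertex is D.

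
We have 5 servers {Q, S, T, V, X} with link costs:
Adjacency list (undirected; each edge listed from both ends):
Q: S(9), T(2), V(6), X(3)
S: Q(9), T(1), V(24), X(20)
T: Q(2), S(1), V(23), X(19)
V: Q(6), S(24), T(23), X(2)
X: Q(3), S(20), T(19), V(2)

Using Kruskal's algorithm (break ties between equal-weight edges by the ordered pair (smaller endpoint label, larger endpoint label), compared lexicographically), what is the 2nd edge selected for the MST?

Kruskal's algorithm — process edges by increasing weight (ties by edge label):
S–T (1): add — endpoints in different components.
Q–T (2): add — endpoints in different components.
V–X (2): add — endpoints in different components.
Q–X (3): add — endpoints in different components.
The 2nd edge added is Q–T.

Q-T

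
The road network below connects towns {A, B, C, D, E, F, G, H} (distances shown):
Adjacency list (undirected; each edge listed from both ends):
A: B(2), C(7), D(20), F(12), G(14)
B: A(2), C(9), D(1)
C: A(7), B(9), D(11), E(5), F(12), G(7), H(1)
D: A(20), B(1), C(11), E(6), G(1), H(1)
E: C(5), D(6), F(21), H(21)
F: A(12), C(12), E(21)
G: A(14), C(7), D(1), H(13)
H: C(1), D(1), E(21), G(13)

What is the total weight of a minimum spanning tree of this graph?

23

Sort edges by weight, then run Kruskal:
B D (1): add — endpoints in different components.
C H (1): add — endpoints in different components.
D G (1): add — endpoints in different components.
D H (1): add — endpoints in different components.
A B (2): add — endpoints in different components.
C E (5): add — endpoints in different components.
D E (6): skip — D and E already connected.
A C (7): skip — A and C already connected.
C G (7): skip — C and G already connected.
B C (9): skip — B and C already connected.
C D (11): skip — C and D already connected.
A F (12): add — endpoints in different components.
MST edges: B D, C H, D G, D H, A B, C E, A F; total weight 1+1+1+1+2+5+12 = 23.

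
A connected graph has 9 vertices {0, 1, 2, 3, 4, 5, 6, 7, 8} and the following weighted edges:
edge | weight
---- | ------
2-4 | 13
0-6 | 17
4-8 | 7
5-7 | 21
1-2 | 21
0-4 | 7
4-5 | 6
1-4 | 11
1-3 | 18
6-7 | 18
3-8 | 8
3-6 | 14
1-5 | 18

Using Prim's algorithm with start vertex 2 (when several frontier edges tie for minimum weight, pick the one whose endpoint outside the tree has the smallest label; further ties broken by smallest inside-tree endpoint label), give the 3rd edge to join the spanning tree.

0-4

Prim, starting at 2.
Step 1: cheapest edge leaving the tree is 2-4 (13); add 4.
Step 2: cheapest edge leaving the tree is 4-5 (6); add 5.
Step 3: cheapest edge leaving the tree is 0-4 (7); add 0.
Step 4: cheapest edge leaving the tree is 4-8 (7); add 8.
Step 5: cheapest edge leaving the tree is 3-8 (8); add 3.
Step 6: cheapest edge leaving the tree is 1-4 (11); add 1.
Step 7: cheapest edge leaving the tree is 3-6 (14); add 6.
Step 8: cheapest edge leaving the tree is 6-7 (18); add 7.
The 3rd edge added is 0-4.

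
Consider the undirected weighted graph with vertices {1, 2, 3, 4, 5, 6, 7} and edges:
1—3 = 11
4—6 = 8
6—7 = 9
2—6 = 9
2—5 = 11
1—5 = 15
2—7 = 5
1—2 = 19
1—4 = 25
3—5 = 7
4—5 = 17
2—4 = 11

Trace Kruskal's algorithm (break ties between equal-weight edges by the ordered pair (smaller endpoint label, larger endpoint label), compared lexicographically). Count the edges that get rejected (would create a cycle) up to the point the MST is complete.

Kruskal: consider edges lightest-first.
2—7 (5): add — endpoints in different components.
3—5 (7): add — endpoints in different components.
4—6 (8): add — endpoints in different components.
2—6 (9): add — endpoints in different components.
6—7 (9): skip — 6 and 7 already connected.
1—3 (11): add — endpoints in different components.
2—4 (11): skip — 2 and 4 already connected.
2—5 (11): add — endpoints in different components.
Edges rejected before the tree was complete: 2.

2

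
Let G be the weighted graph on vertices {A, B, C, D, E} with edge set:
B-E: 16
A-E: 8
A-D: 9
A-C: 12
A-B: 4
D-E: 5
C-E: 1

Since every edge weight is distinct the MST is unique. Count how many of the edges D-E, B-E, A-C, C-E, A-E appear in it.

3

Kruskal: consider edges lightest-first.
C-E (1): add — endpoints in different components.
A-B (4): add — endpoints in different components.
D-E (5): add — endpoints in different components.
A-E (8): add — endpoints in different components.
MST edge set: {C-E, A-B, D-E, A-E}.
Of the listed edges, {D-E, C-E, A-E} are in the MST → 3.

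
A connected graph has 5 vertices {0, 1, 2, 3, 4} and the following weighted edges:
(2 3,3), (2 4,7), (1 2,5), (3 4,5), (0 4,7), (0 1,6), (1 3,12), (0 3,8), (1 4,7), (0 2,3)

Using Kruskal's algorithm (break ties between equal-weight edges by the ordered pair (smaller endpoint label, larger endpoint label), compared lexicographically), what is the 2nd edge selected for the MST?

2-3

Sort edges by weight, then run Kruskal:
0 2 (3): add. Components now {0,2} {1} {3} {4}
2 3 (3): add. Components now {0,2,3} {1} {4}
1 2 (5): add. Components now {0,1,2,3} {4}
3 4 (5): add. Components now {0,1,2,3,4}
The 2nd edge added is 2 3.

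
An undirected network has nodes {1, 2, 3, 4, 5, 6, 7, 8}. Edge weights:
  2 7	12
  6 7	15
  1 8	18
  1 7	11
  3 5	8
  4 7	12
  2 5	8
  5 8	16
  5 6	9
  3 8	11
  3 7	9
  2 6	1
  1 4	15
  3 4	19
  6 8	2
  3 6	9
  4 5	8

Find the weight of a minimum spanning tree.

47

Sort edges by weight, then run Kruskal:
2 6 (1): add — endpoints in different components.
6 8 (2): add — endpoints in different components.
2 5 (8): add — endpoints in different components.
3 5 (8): add — endpoints in different components.
4 5 (8): add — endpoints in different components.
3 6 (9): skip — 3 and 6 already connected.
3 7 (9): add — endpoints in different components.
5 6 (9): skip — 5 and 6 already connected.
1 7 (11): add — endpoints in different components.
MST edges: 2 6, 6 8, 2 5, 3 5, 4 5, 3 7, 1 7; total weight 1+2+8+8+8+9+11 = 47.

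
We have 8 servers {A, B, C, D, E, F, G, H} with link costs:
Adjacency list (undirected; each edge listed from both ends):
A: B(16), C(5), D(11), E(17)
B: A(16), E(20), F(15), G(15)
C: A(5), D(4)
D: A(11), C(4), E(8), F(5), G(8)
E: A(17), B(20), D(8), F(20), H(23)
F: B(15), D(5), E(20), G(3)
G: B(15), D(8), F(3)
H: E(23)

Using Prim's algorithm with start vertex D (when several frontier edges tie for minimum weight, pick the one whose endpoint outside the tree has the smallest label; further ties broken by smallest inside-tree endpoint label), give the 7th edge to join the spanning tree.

E-H

Grow the tree from D using Prim:
Step 1: frontier [C D 4, D F 5, D E 8, D G 8, A D 11] → take C D (4); add C.
Step 2: frontier [A C 5, D F 5, D E 8, D G 8, A D 11] → take A C (5); add A.
Step 3: frontier [A B 16, A E 17, D F 5, D E 8, D G 8] → take D F (5); add F.
Step 4: frontier [A B 16, A E 17, D E 8, D G 8, F G 3, B F 15, E F 20] → take F G (3); add G.
Step 5: frontier [A B 16, A E 17, D E 8, B F 15, E F 20, B G 15] → take D E (8); add E.
Step 6: frontier [A B 16, B E 20, E H 23, B F 15, B G 15] → take B F (15); add B.
Step 7: frontier [E H 23] → take E H (23); add H.
The 7th edge added is E H.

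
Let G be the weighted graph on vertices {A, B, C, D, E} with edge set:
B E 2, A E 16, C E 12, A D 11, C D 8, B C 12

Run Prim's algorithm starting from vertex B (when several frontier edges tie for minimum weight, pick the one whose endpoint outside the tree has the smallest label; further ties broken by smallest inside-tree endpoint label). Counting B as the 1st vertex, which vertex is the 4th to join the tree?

D

Grow the tree from B using Prim:
Step 1: frontier [B E 2, B C 12] → take B E (2); add E.
Step 2: frontier [B C 12, C E 12, A E 16] → take B C (12); add C.
Step 3: frontier [C D 8, A E 16] → take C D (8); add D.
Step 4: frontier [A D 11, A E 16] → take A D (11); add A.
Vertex order: B, E, C, D, A. The 4th vertex is D.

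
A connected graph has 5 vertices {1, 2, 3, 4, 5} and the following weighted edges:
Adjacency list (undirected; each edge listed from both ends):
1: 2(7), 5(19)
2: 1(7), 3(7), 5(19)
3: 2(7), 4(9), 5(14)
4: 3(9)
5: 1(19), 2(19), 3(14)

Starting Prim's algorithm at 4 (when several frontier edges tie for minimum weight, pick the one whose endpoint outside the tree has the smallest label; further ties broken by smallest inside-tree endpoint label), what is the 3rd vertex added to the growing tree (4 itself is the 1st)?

2

Prim's algorithm from 4:
Step 1: cheapest edge leaving the tree is 3 4 (9); add 3.
Step 2: cheapest edge leaving the tree is 2 3 (7); add 2.
Step 3: cheapest edge leaving the tree is 1 2 (7); add 1.
Step 4: cheapest edge leaving the tree is 3 5 (14); add 5.
Vertex order: 4, 3, 2, 1, 5. The 3rd vertex is 2.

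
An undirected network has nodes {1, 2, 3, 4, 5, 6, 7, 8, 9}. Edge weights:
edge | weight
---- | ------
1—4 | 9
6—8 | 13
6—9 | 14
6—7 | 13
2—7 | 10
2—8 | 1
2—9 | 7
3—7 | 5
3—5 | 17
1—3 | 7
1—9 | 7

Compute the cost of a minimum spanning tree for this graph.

Kruskal's algorithm — process edges by increasing weight (ties by edge label):
2—8 (1): add — endpoints in different components.
3—7 (5): add — endpoints in different components.
1—3 (7): add — endpoints in different components.
1—9 (7): add — endpoints in different components.
2—9 (7): add — endpoints in different components.
1—4 (9): add — endpoints in different components.
2—7 (10): skip — 2 and 7 already connected.
6—7 (13): add — endpoints in different components.
6—8 (13): skip — 6 and 8 already connected.
6—9 (14): skip — 6 and 9 already connected.
3—5 (17): add — endpoints in different components.
MST edges: 2—8, 3—7, 1—3, 1—9, 2—9, 1—4, 6—7, 3—5; total weight 1+5+7+7+7+9+13+17 = 66.

66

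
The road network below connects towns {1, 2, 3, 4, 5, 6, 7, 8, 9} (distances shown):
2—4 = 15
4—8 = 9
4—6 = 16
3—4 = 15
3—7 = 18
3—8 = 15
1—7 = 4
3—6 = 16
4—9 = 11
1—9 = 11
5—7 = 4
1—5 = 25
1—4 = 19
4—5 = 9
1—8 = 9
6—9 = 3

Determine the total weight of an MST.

70

Kruskal's algorithm — process edges by increasing weight (ties by edge label):
6—9 (3): add — endpoints in different components.
1—7 (4): add — endpoints in different components.
5—7 (4): add — endpoints in different components.
1—8 (9): add — endpoints in different components.
4—5 (9): add — endpoints in different components.
4—8 (9): skip — 4 and 8 already connected.
1—9 (11): add — endpoints in different components.
4—9 (11): skip — 4 and 9 already connected.
2—4 (15): add — endpoints in different components.
3—4 (15): add — endpoints in different components.
MST edges: 6—9, 1—7, 5—7, 1—8, 4—5, 1—9, 2—4, 3—4; total weight 3+4+4+9+9+11+15+15 = 70.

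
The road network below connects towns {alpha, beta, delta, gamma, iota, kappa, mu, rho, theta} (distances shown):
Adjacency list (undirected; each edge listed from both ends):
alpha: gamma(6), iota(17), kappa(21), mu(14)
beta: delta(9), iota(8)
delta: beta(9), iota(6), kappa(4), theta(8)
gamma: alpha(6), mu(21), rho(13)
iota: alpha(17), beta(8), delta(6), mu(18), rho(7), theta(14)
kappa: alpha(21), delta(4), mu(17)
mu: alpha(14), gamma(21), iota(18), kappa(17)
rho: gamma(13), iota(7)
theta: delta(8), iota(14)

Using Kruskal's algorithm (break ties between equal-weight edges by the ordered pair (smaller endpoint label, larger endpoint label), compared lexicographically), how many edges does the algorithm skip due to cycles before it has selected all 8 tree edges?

1

Kruskal's algorithm — process edges by increasing weight (ties by edge label):
delta—kappa (4): add — endpoints in different components.
alpha—gamma (6): add — endpoints in different components.
delta—iota (6): add — endpoints in different components.
iota—rho (7): add — endpoints in different components.
beta—iota (8): add — endpoints in different components.
delta—theta (8): add — endpoints in different components.
beta—delta (9): skip — beta and delta already connected.
gamma—rho (13): add — endpoints in different components.
alpha—mu (14): add — endpoints in different components.
Edges rejected before the tree was complete: 1.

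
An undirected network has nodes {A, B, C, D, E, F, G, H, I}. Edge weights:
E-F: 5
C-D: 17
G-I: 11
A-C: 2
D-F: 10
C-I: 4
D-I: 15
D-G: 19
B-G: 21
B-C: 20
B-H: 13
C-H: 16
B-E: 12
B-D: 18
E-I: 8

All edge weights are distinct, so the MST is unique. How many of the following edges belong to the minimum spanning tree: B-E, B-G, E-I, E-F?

Kruskal: consider edges lightest-first.
A-C (2): add — endpoints in different components.
C-I (4): add — endpoints in different components.
E-F (5): add — endpoints in different components.
E-I (8): add — endpoints in different components.
D-F (10): add — endpoints in different components.
G-I (11): add — endpoints in different components.
B-E (12): add — endpoints in different components.
B-H (13): add — endpoints in different components.
MST edge set: {A-C, C-I, E-F, E-I, D-F, G-I, B-E, B-H}.
Of the listed edges, {B-E, E-I, E-F} are in the MST → 3.

3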